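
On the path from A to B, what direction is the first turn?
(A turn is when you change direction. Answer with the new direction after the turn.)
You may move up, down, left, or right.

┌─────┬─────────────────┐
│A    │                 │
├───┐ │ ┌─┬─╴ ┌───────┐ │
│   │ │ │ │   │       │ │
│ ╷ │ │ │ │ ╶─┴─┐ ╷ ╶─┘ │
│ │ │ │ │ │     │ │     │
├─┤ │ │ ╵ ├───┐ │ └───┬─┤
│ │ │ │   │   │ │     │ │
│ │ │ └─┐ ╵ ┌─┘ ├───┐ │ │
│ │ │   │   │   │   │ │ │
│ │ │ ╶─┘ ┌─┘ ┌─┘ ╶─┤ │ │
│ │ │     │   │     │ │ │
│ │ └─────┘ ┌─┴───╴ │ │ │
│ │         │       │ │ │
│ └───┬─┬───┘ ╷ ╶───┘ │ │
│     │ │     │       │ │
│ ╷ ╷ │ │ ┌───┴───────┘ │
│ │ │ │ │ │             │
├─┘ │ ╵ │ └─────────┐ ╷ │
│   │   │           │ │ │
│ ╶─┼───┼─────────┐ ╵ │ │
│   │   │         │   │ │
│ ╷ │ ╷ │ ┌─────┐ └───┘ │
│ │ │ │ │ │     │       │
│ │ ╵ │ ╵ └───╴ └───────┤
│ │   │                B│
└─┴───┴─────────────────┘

Directions: right, right, down, down, down, down, down, right, right, up, up, left, up, up, up, right, right, right, right, right, right, right, right, down, down, left, left, up, left, down, down, right, right, down, down, down, down, left, left, left, up, left, down, left, left, down, down, right, right, right, right, right, down, right, up, up, right, down, down, down, left, left, left, up, left, left, left, left, down, down, right, right, right, right, right, right, right
First turn direction: down

Solution:

┌─────┬─────────────────┐
│A → ↓│↱ → → → → → → → ↓│
├───┐ │ ┌─┬─╴ ┌───────┐ │
│   │↓│↑│ │   │  ↓ ↰  │↓│
│ ╷ │ │ │ │ ╶─┴─┐ ╷ ╶─┘ │
│ │ │↓│↑│ │     │↓│↑ ← ↲│
├─┤ │ │ ╵ ├───┐ │ └───┬─┤
│ │ │↓│↑ ↰│   │ │↳ → ↓│ │
│ │ │ └─┐ ╵ ┌─┘ ├───┐ │ │
│ │ │↓  │↑  │   │   │↓│ │
│ │ │ ╶─┘ ┌─┘ ┌─┘ ╶─┤ │ │
│ │ │↳ → ↑│   │     │↓│ │
│ │ └─────┘ ┌─┴───╴ │ │ │
│ │         │↓ ↰    │↓│ │
│ └───┬─┬───┘ ╷ ╶───┘ │ │
│     │ │↓ ← ↲│↑ ← ← ↲│ │
│ ╷ ╷ │ │ ┌───┴───────┘ │
│ │ │ │ │↓│          ↱ ↓│
├─┘ │ ╵ │ └─────────┐ ╷ │
│   │   │↳ → → → → ↓│↑│↓│
│ ╶─┼───┼─────────┐ ╵ │ │
│   │   │↓ ← ← ← ↰│↳ ↑│↓│
│ ╷ │ ╷ │ ┌─────┐ └───┘ │
│ │ │ │ │↓│     │↑ ← ← ↲│
│ │ ╵ │ ╵ └───╴ └───────┤
│ │   │  ↳ → → → → → → B│
└─┴───┴─────────────────┘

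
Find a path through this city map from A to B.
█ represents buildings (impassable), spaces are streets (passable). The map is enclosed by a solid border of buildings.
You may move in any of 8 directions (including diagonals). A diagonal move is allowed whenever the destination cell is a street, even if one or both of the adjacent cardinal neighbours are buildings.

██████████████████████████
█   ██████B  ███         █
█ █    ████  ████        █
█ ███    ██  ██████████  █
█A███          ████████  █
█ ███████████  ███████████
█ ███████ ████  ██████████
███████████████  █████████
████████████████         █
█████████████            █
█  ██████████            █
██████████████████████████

Finding the shortest path from A to B:
Movement: 8-directional
Path length: 14 steps
Directions: up → up → up-right → right → down-right → right → right → down-right → right → down-right → right → up-right → up → up-left

Solution:

██████████████████████████
█ →↘██████B  ███         █
█↗█ →→↘████↖ ████        █
█↑███  →↘██↑ ██████████  █
█A███    →↗    ████████  █
█ ███████████  ███████████
█ ███████ ████  ██████████
███████████████  █████████
████████████████         █
█████████████            █
█  ██████████            █
██████████████████████████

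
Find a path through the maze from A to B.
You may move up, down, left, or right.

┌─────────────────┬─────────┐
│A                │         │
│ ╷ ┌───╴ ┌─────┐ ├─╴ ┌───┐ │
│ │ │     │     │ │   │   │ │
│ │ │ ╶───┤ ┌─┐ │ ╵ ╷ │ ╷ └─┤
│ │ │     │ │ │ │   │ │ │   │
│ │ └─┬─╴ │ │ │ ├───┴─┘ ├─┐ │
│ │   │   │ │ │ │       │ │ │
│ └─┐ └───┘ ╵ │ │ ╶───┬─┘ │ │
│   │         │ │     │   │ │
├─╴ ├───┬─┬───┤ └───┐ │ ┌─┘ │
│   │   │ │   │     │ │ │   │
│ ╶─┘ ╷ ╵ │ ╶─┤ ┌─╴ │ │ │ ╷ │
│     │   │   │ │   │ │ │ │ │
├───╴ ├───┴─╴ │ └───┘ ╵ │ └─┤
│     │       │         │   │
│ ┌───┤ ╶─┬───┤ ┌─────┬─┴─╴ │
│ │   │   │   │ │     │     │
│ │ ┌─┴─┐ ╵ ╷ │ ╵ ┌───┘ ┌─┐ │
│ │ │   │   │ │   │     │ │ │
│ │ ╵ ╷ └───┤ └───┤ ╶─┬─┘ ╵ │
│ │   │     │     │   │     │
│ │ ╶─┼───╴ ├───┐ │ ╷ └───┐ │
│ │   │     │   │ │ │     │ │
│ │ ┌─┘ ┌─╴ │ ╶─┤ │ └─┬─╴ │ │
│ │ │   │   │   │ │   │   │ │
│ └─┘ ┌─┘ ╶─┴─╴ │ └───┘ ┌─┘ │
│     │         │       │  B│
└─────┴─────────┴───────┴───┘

Finding the shortest path through the maze:
Path length: 50 steps
Directions: right → down → down → down → right → down → right → right → right → up → up → up → right → right → down → down → down → down → down → down → right → right → right → up → up → up → left → left → up → right → right → right → up → up → right → down → right → down → down → down → left → down → down → right → down → down → down → down → down → down

Solution:

┌─────────────────┬─────────┐
│A ↓              │         │
│ ╷ ┌───╴ ┌─────┐ ├─╴ ┌───┐ │
│ │↓│     │↱ → ↓│ │   │↱ ↓│ │
│ │ │ ╶───┤ ┌─┐ │ ╵ ╷ │ ╷ └─┤
│ │↓│     │↑│ │↓│   │ │↑│↳ ↓│
│ │ └─┬─╴ │ │ │ ├───┴─┘ ├─┐ │
│ │↳ ↓│   │↑│ │↓│↱ → → ↑│ │↓│
│ └─┐ └───┘ ╵ │ │ ╶───┬─┘ │ │
│   │↳ → → ↑  │↓│↑ ← ↰│   │↓│
├─╴ ├───┬─┬───┤ └───┐ │ ┌─┘ │
│   │   │ │   │↓    │↑│ │↓ ↲│
│ ╶─┘ ╷ ╵ │ ╶─┤ ┌─╴ │ │ │ ╷ │
│     │   │   │↓│   │↑│ │↓│ │
├───╴ ├───┴─╴ │ └───┘ ╵ │ └─┤
│     │       │↳ → → ↑  │↳ ↓│
│ ┌───┤ ╶─┬───┤ ┌─────┬─┴─╴ │
│ │   │   │   │ │     │    ↓│
│ │ ┌─┴─┐ ╵ ╷ │ ╵ ┌───┘ ┌─┐ │
│ │ │   │   │ │   │     │ │↓│
│ │ ╵ ╷ └───┤ └───┤ ╶─┬─┘ ╵ │
│ │   │     │     │   │    ↓│
│ │ ╶─┼───╴ ├───┐ │ ╷ └───┐ │
│ │   │     │   │ │ │     │↓│
│ │ ┌─┘ ┌─╴ │ ╶─┤ │ └─┬─╴ │ │
│ │ │   │   │   │ │   │   │↓│
│ └─┘ ┌─┘ ╶─┴─╴ │ └───┘ ┌─┘ │
│     │         │       │  B│
└─────┴─────────┴───────┴───┘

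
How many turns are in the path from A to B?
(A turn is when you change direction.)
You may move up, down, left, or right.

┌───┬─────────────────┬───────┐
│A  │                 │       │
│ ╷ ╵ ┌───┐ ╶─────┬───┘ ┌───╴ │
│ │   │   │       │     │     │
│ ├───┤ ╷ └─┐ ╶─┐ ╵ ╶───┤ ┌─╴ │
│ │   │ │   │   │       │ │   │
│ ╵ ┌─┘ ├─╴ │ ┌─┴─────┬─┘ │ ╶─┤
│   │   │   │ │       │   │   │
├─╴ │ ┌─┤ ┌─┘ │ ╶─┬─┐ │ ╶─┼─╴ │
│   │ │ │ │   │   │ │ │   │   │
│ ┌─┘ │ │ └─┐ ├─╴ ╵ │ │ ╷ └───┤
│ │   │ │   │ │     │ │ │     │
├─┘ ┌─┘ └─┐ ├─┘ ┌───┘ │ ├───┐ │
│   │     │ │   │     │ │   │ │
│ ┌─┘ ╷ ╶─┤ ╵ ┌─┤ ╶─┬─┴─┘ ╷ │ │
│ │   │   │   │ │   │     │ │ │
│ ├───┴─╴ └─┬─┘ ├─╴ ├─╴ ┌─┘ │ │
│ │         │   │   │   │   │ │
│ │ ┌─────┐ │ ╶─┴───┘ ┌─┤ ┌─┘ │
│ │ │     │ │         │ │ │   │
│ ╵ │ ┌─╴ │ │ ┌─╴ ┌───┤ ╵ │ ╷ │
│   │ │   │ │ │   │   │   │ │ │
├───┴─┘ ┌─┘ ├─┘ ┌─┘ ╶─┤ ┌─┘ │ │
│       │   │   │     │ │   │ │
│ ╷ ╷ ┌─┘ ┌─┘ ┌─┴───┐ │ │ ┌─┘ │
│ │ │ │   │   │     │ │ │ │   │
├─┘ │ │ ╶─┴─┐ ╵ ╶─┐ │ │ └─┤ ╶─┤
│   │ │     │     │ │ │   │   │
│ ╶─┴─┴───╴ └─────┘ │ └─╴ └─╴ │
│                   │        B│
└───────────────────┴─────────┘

Directions: right, down, right, up, right, right, right, down, right, right, right, down, right, up, right, right, up, right, right, right, down, left, left, down, down, left, down, right, down, right, right, down, down, down, down, down, down, down, left, down, right, down
Number of turns: 25

Solution:

┌───┬─────────────────┬───────┐
│A ↓│↱ → → ↓          │↱ → → ↓│
│ ╷ ╵ ┌───┐ ╶─────┬───┘ ┌───╴ │
│ │↳ ↑│   │↳ → → ↓│↱ → ↑│↓ ← ↲│
│ ├───┤ ╷ └─┐ ╶─┐ ╵ ╶───┤ ┌─╴ │
│ │   │ │   │   │↳ ↑    │↓│   │
│ ╵ ┌─┘ ├─╴ │ ┌─┴─────┬─┘ │ ╶─┤
│   │   │   │ │       │↓ ↲│   │
├─╴ │ ┌─┤ ┌─┘ │ ╶─┬─┐ │ ╶─┼─╴ │
│   │ │ │ │   │   │ │ │↳ ↓│   │
│ ┌─┘ │ │ └─┐ ├─╴ ╵ │ │ ╷ └───┤
│ │   │ │   │ │     │ │ │↳ → ↓│
├─┘ ┌─┘ └─┐ ├─┘ ┌───┘ │ ├───┐ │
│   │     │ │   │     │ │   │↓│
│ ┌─┘ ╷ ╶─┤ ╵ ┌─┤ ╶─┬─┴─┘ ╷ │ │
│ │   │   │   │ │   │     │ │↓│
│ ├───┴─╴ └─┬─┘ ├─╴ ├─╴ ┌─┘ │ │
│ │         │   │   │   │   │↓│
│ │ ┌─────┐ │ ╶─┴───┘ ┌─┤ ┌─┘ │
│ │ │     │ │         │ │ │  ↓│
│ ╵ │ ┌─╴ │ │ ┌─╴ ┌───┤ ╵ │ ╷ │
│   │ │   │ │ │   │   │   │ │↓│
├───┴─┘ ┌─┘ ├─┘ ┌─┘ ╶─┤ ┌─┘ │ │
│       │   │   │     │ │   │↓│
│ ╷ ╷ ┌─┘ ┌─┘ ┌─┴───┐ │ │ ┌─┘ │
│ │ │ │   │   │     │ │ │ │↓ ↲│
├─┘ │ │ ╶─┴─┐ ╵ ╶─┐ │ │ └─┤ ╶─┤
│   │ │     │     │ │ │   │↳ ↓│
│ ╶─┴─┴───╴ └─────┘ │ └─╴ └─╴ │
│                   │        B│
└───────────────────┴─────────┘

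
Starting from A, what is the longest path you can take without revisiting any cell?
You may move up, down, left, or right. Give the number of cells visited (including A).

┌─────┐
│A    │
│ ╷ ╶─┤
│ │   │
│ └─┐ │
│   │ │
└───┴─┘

Finding longest simple path using DFS:
Start: (0, 0)
Longest path visits 5 cells
Path: A → right → down → right → down

Solution:

┌─────┐
│A ↓  │
│ ╷ ╶─┤
│ │↳ ↓│
│ └─┐ │
│   │B│
└───┴─┘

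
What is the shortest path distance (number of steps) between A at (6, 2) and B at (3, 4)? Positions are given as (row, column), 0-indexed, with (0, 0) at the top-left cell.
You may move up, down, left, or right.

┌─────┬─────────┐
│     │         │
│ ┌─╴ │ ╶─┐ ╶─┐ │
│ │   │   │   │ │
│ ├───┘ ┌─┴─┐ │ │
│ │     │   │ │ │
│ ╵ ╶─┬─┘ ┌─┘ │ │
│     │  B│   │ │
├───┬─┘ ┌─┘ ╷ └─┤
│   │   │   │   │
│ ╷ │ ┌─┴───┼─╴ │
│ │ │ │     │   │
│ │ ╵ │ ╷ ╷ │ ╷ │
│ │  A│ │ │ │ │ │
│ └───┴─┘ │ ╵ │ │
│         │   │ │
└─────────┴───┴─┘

Finding path from (6, 2) to (3, 4):
Path: (6,2) → (5,2) → (4,2) → (4,3) → (3,3) → (3,4)
Distance: 5 steps

Solution:

┌─────┬─────────┐
│     │         │
│ ┌─╴ │ ╶─┐ ╶─┐ │
│ │   │   │   │ │
│ ├───┘ ┌─┴─┐ │ │
│ │     │   │ │ │
│ ╵ ╶─┬─┘ ┌─┘ │ │
│     │↱ B│   │ │
├───┬─┘ ┌─┘ ╷ └─┤
│   │↱ ↑│   │   │
│ ╷ │ ┌─┴───┼─╴ │
│ │ │↑│     │   │
│ │ ╵ │ ╷ ╷ │ ╷ │
│ │  A│ │ │ │ │ │
│ └───┴─┘ │ ╵ │ │
│         │   │ │
└─────────┴───┴─┘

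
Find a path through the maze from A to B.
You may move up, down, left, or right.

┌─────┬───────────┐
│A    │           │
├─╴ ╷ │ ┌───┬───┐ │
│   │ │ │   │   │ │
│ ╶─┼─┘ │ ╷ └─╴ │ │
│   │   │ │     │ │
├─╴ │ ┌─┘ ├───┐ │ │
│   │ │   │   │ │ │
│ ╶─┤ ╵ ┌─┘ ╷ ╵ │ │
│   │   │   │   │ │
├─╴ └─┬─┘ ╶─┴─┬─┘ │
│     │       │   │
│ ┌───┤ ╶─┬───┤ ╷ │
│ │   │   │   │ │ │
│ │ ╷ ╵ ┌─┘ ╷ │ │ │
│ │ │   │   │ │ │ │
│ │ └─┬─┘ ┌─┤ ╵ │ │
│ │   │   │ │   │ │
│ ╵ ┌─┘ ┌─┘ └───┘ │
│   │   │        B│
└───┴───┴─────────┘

Finding the shortest path through the maze:
Path length: 61 steps
Directions: right → down → left → down → right → down → left → down → right → down → left → down → down → down → down → right → up → up → up → right → down → right → up → up → right → up → right → up → right → down → right → up → up → left → left → up → left → down → down → left → down → left → up → up → right → up → up → right → right → right → right → right → down → down → down → down → down → down → down → down → down

Solution:

┌─────┬───────────┐
│A ↓  │↱ → → → → ↓│
├─╴ ╷ │ ┌───┬───┐ │
│↓ ↲│ │↑│↓ ↰│   │↓│
│ ╶─┼─┘ │ ╷ └─╴ │ │
│↳ ↓│↱ ↑│↓│↑ ← ↰│↓│
├─╴ │ ┌─┘ ├───┐ │ │
│↓ ↲│↑│↓ ↲│↱ ↓│↑│↓│
│ ╶─┤ ╵ ┌─┘ ╷ ╵ │ │
│↳ ↓│↑ ↲│↱ ↑│↳ ↑│↓│
├─╴ └─┬─┘ ╶─┴─┬─┘ │
│↓ ↲  │↱ ↑    │  ↓│
│ ┌───┤ ╶─┬───┤ ╷ │
│↓│↱ ↓│↑  │   │ │↓│
│ │ ╷ ╵ ┌─┘ ╷ │ │ │
│↓│↑│↳ ↑│   │ │ │↓│
│ │ └─┬─┘ ┌─┤ ╵ │ │
│↓│↑  │   │ │   │↓│
│ ╵ ┌─┘ ┌─┘ └───┘ │
│↳ ↑│   │        B│
└───┴───┴─────────┘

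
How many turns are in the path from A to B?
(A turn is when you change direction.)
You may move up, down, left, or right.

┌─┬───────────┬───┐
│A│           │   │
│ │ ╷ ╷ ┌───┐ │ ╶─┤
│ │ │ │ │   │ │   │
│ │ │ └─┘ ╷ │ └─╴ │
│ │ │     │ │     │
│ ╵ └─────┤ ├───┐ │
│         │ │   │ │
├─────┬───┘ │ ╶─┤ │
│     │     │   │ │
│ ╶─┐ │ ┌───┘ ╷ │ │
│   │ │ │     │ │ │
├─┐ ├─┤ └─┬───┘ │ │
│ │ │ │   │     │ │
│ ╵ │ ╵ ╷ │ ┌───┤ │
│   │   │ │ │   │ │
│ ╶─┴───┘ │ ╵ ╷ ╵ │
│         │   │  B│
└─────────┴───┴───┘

Directions: down, down, down, right, up, up, up, right, right, right, right, right, down, down, right, right, down, down, down, down, down, down
Number of turns: 6

Solution:

┌─┬───────────┬───┐
│A│↱ → → → → ↓│   │
│ │ ╷ ╷ ┌───┐ │ ╶─┤
│↓│↑│ │ │   │↓│   │
│ │ │ └─┘ ╷ │ └─╴ │
│↓│↑│     │ │↳ → ↓│
│ ╵ └─────┤ ├───┐ │
│↳ ↑      │ │   │↓│
├─────┬───┘ │ ╶─┤ │
│     │     │   │↓│
│ ╶─┐ │ ┌───┘ ╷ │ │
│   │ │ │     │ │↓│
├─┐ ├─┤ └─┬───┘ │ │
│ │ │ │   │     │↓│
│ ╵ │ ╵ ╷ │ ┌───┤ │
│   │   │ │ │   │↓│
│ ╶─┴───┘ │ ╵ ╷ ╵ │
│         │   │  B│
└─────────┴───┴───┘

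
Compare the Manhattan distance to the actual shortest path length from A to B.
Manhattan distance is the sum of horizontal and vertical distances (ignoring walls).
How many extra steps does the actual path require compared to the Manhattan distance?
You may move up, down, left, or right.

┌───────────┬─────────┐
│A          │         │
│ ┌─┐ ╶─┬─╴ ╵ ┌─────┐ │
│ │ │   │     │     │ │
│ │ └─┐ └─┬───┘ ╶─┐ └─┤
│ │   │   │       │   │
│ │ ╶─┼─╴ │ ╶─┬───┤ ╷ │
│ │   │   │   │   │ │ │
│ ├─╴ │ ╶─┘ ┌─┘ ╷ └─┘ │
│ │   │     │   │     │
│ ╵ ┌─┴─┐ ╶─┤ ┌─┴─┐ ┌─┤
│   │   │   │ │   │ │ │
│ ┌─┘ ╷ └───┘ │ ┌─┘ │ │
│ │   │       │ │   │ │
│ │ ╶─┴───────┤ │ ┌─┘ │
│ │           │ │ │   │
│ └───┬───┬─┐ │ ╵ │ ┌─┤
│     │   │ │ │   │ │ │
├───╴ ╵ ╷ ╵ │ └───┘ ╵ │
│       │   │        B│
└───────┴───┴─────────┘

Manhattan distance: |9 - 0| + |10 - 0| = 19
Actual path length: 49
Extra steps: 49 - 19 = 30

Solution:

┌───────────┬─────────┐
│A → ↓      │         │
│ ┌─┐ ╶─┬─╴ ╵ ┌─────┐ │
│ │ │↳ ↓│     │↱ → ↓│ │
│ │ └─┐ └─┬───┘ ╶─┐ └─┤
│ │   │↳ ↓│↱ → ↑  │↳ ↓│
│ │ ╶─┼─╴ │ ╶─┬───┤ ╷ │
│ │   │↓ ↲│↑  │↓ ↰│ │↓│
│ ├─╴ │ ╶─┘ ┌─┘ ╷ └─┘ │
│ │   │↳ → ↑│↓ ↲│↑ ← ↲│
│ ╵ ┌─┴─┐ ╶─┤ ┌─┴─┐ ┌─┤
│   │↓ ↰│   │↓│   │ │ │
│ ┌─┘ ╷ └───┘ │ ┌─┘ │ │
│ │↓ ↲│↑ ← ← ↲│ │   │ │
│ │ ╶─┴───────┤ │ ┌─┘ │
│ │↳ → → → → ↓│ │ │   │
│ └───┬───┬─┐ │ ╵ │ ┌─┤
│     │   │ │↓│   │ │ │
├───╴ ╵ ╷ ╵ │ └───┘ ╵ │
│       │   │↳ → → → B│
└───────┴───┴─────────┘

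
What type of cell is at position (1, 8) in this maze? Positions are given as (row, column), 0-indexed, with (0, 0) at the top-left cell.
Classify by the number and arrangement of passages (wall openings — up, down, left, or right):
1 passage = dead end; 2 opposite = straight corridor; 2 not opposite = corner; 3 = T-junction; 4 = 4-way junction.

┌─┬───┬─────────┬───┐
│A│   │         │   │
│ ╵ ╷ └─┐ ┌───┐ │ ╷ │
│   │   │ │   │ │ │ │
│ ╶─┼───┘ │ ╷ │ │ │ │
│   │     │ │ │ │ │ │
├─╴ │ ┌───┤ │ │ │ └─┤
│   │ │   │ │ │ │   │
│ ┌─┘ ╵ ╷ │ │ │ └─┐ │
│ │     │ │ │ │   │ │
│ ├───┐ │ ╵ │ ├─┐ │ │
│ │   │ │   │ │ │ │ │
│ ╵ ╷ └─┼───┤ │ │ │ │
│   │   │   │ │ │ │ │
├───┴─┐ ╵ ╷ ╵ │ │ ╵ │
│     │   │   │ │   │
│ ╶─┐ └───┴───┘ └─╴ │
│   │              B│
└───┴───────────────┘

Checking cell at (1, 8):
Number of passages: 2
Cell type: straight corridor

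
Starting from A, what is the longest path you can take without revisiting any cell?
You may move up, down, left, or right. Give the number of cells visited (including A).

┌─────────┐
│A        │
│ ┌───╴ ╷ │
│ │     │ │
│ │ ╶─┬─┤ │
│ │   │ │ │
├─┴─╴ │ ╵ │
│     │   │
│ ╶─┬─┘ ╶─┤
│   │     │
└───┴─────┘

Finding longest simple path using DFS:
Start: (0, 0)
Longest path visits 14 cells
Path: A → right → right → right → down → left → left → down → right → down → left → left → down → right

Solution:

┌─────────┐
│A → → ↓  │
│ ┌───╴ ╷ │
│ │↓ ← ↲│ │
│ │ ╶─┬─┤ │
│ │↳ ↓│ │ │
├─┴─╴ │ ╵ │
│↓ ← ↲│   │
│ ╶─┬─┘ ╶─┤
│↳ B│     │
└───┴─────┘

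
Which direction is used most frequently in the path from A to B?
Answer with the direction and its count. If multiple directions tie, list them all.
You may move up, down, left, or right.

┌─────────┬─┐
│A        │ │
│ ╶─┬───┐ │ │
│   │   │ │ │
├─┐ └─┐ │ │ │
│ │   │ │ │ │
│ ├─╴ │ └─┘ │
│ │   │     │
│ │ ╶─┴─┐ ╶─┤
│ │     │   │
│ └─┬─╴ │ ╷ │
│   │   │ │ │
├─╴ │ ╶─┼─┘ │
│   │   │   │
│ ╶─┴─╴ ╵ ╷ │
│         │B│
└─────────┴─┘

Directions: down, right, down, right, down, left, down, right, right, down, left, down, right, down, right, up, right, down
Counts: {'down': 8, 'right': 7, 'left': 2, 'up': 1}
Most common: down (8 times)

Solution:

┌─────────┬─┐
│A        │ │
│ ╶─┬───┐ │ │
│↳ ↓│   │ │ │
├─┐ └─┐ │ │ │
│ │↳ ↓│ │ │ │
│ ├─╴ │ └─┘ │
│ │↓ ↲│     │
│ │ ╶─┴─┐ ╶─┤
│ │↳ → ↓│   │
│ └─┬─╴ │ ╷ │
│   │↓ ↲│ │ │
├─╴ │ ╶─┼─┘ │
│   │↳ ↓│↱ ↓│
│ ╶─┴─╴ ╵ ╷ │
│      ↳ ↑│B│
└─────────┴─┘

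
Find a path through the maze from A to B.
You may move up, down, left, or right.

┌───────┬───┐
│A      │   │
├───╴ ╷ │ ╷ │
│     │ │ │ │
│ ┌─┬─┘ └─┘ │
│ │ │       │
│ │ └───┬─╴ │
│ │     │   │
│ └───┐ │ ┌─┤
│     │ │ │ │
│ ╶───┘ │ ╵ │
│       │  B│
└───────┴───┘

Finding the shortest path through the maze:
Path length: 12 steps
Directions: right → right → right → down → down → right → right → down → left → down → down → right

Solution:

┌───────┬───┐
│A → → ↓│   │
├───╴ ╷ │ ╷ │
│     │↓│ │ │
│ ┌─┬─┘ └─┘ │
│ │ │  ↳ → ↓│
│ │ └───┬─╴ │
│ │     │↓ ↲│
│ └───┐ │ ┌─┤
│     │ │↓│ │
│ ╶───┘ │ ╵ │
│       │↳ B│
└───────┴───┘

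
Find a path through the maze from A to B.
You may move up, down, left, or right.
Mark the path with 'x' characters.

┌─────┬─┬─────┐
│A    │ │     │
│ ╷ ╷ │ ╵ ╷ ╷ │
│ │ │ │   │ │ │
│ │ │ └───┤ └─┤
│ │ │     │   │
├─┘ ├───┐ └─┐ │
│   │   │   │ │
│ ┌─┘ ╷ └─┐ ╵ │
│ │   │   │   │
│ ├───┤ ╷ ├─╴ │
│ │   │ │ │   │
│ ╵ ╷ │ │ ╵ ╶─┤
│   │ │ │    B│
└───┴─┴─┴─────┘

Finding the shortest path through the maze:
Path length: 14 steps
Directions: right → right → down → down → right → right → down → right → down → right → down → left → down → right

Solution:

┌─────┬─┬─────┐
│A x x│ │     │
│ ╷ ╷ │ ╵ ╷ ╷ │
│ │ │x│   │ │ │
│ │ │ └───┤ └─┤
│ │ │x x x│   │
├─┘ ├───┐ └─┐ │
│   │   │x x│ │
│ ┌─┘ ╷ └─┐ ╵ │
│ │   │   │x x│
│ ├───┤ ╷ ├─╴ │
│ │   │ │ │x x│
│ ╵ ╷ │ │ ╵ ╶─┤
│   │ │ │  x B│
└───┴─┴─┴─────┘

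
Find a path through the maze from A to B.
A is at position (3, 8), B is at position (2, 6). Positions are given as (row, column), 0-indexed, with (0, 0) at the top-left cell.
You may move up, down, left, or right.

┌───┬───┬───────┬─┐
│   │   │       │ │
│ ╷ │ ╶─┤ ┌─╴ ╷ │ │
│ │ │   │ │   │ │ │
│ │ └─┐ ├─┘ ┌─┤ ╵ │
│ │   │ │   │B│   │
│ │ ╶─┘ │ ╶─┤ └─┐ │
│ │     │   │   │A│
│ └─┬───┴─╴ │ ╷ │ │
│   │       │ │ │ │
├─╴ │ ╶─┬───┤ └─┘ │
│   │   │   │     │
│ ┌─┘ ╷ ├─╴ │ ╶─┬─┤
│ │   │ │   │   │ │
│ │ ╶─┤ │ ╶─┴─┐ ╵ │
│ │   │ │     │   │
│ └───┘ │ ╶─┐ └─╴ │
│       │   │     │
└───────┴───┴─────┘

Finding the shortest path from (3, 8) to (2, 6):
Path length: 7 steps
Directions: down → down → left → left → up → up → up

Solution:

┌───┬───┬───────┬─┐
│   │   │       │ │
│ ╷ │ ╶─┤ ┌─╴ ╷ │ │
│ │ │   │ │   │ │ │
│ │ └─┐ ├─┘ ┌─┤ ╵ │
│ │   │ │   │B│   │
│ │ ╶─┘ │ ╶─┤ └─┐ │
│ │     │   │↑  │A│
│ └─┬───┴─╴ │ ╷ │ │
│   │       │↑│ │↓│
├─╴ │ ╶─┬───┤ └─┘ │
│   │   │   │↑ ← ↲│
│ ┌─┘ ╷ ├─╴ │ ╶─┬─┤
│ │   │ │   │   │ │
│ │ ╶─┤ │ ╶─┴─┐ ╵ │
│ │   │ │     │   │
│ └───┘ │ ╶─┐ └─╴ │
│       │   │     │
└───────┴───┴─────┘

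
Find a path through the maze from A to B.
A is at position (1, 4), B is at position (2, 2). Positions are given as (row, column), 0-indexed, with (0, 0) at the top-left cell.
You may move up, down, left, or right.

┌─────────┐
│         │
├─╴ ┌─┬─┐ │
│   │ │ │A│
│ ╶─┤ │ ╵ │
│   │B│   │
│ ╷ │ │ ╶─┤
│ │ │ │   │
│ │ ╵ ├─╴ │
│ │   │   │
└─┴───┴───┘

Finding the shortest path from (1, 4) to (2, 2):
Path length: 13 steps
Directions: up → left → left → left → down → left → down → right → down → down → right → up → up

Solution:

┌─────────┐
│  ↓ ← ← ↰│
├─╴ ┌─┬─┐ │
│↓ ↲│ │ │A│
│ ╶─┤ │ ╵ │
│↳ ↓│B│   │
│ ╷ │ │ ╶─┤
│ │↓│↑│   │
│ │ ╵ ├─╴ │
│ │↳ ↑│   │
└─┴───┴───┘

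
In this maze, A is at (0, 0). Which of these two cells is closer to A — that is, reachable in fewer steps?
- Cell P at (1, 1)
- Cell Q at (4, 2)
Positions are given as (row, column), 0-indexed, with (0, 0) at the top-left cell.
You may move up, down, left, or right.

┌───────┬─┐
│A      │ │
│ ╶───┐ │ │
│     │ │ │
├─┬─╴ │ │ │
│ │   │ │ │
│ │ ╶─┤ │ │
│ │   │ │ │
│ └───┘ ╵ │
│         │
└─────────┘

Shortest path A → P at (1, 1): 2 steps
Shortest path A → Q at (4, 2): 8 steps

P is closer (2 steps vs 8 steps).

Path to P:

┌───────┬─┐
│A      │ │
│ ╶───┐ │ │
│↳ P  │ │ │
├─┬─╴ │ │ │
│ │   │ │ │
│ │ ╶─┤ │ │
│ │   │ │ │
│ └───┘ ╵ │
│         │
└─────────┘

Path to Q:

┌───────┬─┐
│A → → ↓│ │
│ ╶───┐ │ │
│     │↓│ │
├─┬─╴ │ │ │
│ │   │↓│ │
│ │ ╶─┤ │ │
│ │   │↓│ │
│ └───┘ ╵ │
│    Q ↲  │
└─────────┘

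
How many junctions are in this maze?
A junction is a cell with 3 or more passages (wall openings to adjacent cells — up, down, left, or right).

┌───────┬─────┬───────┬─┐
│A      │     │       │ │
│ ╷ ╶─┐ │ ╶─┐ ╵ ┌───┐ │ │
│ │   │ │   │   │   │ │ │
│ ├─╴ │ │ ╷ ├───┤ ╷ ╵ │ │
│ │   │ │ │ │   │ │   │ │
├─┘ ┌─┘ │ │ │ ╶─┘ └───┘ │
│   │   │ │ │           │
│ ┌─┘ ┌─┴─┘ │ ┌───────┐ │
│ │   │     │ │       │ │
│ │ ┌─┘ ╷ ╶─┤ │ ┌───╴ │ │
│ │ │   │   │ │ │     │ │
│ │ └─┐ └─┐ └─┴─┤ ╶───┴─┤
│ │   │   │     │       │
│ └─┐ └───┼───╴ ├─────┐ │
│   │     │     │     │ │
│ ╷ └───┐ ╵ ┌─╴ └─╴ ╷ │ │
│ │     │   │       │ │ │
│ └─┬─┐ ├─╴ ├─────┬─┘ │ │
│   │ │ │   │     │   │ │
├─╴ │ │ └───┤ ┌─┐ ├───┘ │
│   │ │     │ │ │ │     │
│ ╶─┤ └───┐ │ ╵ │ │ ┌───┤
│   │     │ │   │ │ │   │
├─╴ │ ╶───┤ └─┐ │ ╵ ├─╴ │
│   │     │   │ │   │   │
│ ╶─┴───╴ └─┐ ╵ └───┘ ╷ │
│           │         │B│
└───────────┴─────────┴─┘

Checking each cell for number of passages:

Junctions found (3+ passages):
  (0, 1): 3 passages
  (1, 4): 3 passages
  (3, 6): 3 passages
  (3, 8): 3 passages
  (3, 11): 3 passages
  (4, 4): 3 passages
  (5, 3): 3 passages
  (7, 0): 3 passages
  (7, 7): 3 passages
  (7, 9): 3 passages
  (8, 5): 3 passages
  (8, 7): 3 passages
  (11, 2): 3 passages
  (11, 7): 3 passages
  (12, 11): 3 passages
  (13, 4): 3 passages
  (13, 7): 3 passages
Total junctions: 17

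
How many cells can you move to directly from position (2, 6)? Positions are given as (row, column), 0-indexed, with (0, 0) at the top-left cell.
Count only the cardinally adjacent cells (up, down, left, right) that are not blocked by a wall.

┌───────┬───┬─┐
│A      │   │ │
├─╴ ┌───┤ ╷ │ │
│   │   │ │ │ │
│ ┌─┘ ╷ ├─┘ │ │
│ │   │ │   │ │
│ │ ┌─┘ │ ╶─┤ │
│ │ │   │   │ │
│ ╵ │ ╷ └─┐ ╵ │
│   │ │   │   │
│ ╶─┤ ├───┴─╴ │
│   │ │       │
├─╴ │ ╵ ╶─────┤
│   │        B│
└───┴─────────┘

Checking passable neighbors of (2, 6):
Neighbors: (1, 6), (3, 6)
Count: 2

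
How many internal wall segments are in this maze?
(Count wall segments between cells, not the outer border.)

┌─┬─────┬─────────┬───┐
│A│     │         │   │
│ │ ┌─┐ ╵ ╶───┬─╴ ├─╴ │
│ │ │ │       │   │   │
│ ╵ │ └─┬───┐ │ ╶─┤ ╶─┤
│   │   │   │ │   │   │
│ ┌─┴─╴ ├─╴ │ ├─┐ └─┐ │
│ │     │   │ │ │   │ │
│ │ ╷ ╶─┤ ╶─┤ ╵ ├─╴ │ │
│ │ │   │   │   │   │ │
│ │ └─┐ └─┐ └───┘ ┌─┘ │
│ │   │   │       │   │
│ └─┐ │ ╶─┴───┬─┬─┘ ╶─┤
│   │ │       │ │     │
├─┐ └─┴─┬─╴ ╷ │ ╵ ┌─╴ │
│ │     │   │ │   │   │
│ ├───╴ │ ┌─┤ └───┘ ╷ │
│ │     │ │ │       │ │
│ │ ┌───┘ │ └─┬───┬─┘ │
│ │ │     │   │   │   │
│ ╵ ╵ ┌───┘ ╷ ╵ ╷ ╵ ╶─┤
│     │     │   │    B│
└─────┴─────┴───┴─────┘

Counting internal wall segments:
Total internal walls: 100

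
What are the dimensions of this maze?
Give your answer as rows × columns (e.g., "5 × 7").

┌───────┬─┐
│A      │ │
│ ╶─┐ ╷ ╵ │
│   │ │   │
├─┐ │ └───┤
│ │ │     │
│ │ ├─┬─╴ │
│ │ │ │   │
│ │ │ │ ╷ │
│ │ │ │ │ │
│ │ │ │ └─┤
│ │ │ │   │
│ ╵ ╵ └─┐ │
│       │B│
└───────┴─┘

Counting the maze dimensions:
Rows (vertical): 7
Columns (horizontal): 5
Dimensions: 7 × 5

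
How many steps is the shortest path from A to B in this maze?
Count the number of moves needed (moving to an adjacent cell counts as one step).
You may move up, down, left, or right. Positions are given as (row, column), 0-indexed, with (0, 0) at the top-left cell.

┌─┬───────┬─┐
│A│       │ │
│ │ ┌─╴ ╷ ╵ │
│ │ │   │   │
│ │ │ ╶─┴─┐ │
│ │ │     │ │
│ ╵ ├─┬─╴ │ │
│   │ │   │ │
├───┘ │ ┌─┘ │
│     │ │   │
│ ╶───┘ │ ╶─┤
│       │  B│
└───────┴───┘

Using BFS to find shortest path:
Start: (0, 0), End: (5, 5)
Path found:
(0,0) → (1,0) → (2,0) → (3,0) → (3,1) → (2,1) → (1,1) → (0,1) → (0,2) → (0,3) → (0,4) → (1,4) → (1,5) → (2,5) → (3,5) → (4,5) → (4,4) → (5,4) → (5,5)
Number of steps: 18

Solution:

┌─┬───────┬─┐
│A│↱ → → ↓│ │
│ │ ┌─╴ ╷ ╵ │
│↓│↑│   │↳ ↓│
│ │ │ ╶─┴─┐ │
│↓│↑│     │↓│
│ ╵ ├─┬─╴ │ │
│↳ ↑│ │   │↓│
├───┘ │ ┌─┘ │
│     │ │↓ ↲│
│ ╶───┘ │ ╶─┤
│       │↳ B│
└───────┴───┘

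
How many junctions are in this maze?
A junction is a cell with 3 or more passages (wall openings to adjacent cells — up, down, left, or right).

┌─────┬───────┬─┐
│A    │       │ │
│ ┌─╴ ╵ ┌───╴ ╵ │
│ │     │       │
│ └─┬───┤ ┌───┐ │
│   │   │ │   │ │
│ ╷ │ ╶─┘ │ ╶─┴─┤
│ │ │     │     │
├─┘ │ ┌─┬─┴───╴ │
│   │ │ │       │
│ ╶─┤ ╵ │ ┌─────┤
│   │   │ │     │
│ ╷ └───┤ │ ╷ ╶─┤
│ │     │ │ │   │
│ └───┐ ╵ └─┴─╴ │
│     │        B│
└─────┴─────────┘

Checking each cell for number of passages:

Junctions found (3+ passages):
  (1, 2): 3 passages
  (1, 6): 3 passages
  (1, 7): 3 passages
  (2, 0): 3 passages
  (3, 2): 3 passages
  (5, 0): 3 passages
  (5, 6): 3 passages
  (7, 4): 3 passages
Total junctions: 8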